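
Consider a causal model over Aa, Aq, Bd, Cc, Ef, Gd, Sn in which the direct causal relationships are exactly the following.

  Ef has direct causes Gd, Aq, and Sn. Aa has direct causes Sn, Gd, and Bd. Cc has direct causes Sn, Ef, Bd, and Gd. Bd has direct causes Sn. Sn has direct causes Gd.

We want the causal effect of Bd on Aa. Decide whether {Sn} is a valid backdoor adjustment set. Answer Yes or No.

Yes

Backdoor paths from Bd to Aa (paths whose first edge points into Bd):
  P1: Bd <- Sn <- Gd -> Aa
  P2: Bd <- Sn -> Ef <- Gd -> Aa
  P3: Bd <- Sn -> Ef -> Cc <- Gd -> Aa
  P4: Bd <- Sn -> Cc <- Gd -> Aa
  P5: Bd <- Sn -> Cc <- Ef <- Gd -> Aa
  P6: Bd <- Sn -> Aa
Condition 1 (no descendant of Bd in the set): holds — descendants of Bd are {Aa, Cc}; none are in {Sn}.
Condition 2 (every backdoor path blocked by {Sn}):
  P1: blocked at chain node Sn ∈ conditioning set.
  P2: blocked at fork node Sn ∈ conditioning set.
  P3: blocked at fork node Sn ∈ conditioning set.
  P4: blocked at fork node Sn ∈ conditioning set.
  P5: blocked at fork node Sn ∈ conditioning set.
  P6: blocked at fork node Sn ∈ conditioning set.
{Sn} satisfies the backdoor criterion.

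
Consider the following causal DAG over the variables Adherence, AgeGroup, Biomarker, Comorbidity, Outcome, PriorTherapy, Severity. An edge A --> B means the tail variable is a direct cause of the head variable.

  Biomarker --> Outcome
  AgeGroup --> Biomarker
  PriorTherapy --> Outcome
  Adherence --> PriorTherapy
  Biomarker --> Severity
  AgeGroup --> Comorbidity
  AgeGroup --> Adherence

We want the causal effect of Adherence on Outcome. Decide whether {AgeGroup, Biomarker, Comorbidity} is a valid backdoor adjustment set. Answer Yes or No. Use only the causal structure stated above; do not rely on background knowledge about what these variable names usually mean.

Yes

Backdoor paths from Adherence to Outcome (paths whose first edge points into Adherence):
  P1: Adherence <- AgeGroup -> Biomarker -> Outcome
Condition 1 (no descendant of Adherence in the set): holds — descendants of Adherence are {Outcome, PriorTherapy}; none are in {AgeGroup, Biomarker, Comorbidity}.
Condition 2 (every backdoor path blocked by {AgeGroup, Biomarker, Comorbidity}):
  P1: blocked at fork node AgeGroup ∈ conditioning set.
{AgeGroup, Biomarker, Comorbidity} satisfies the backdoor criterion.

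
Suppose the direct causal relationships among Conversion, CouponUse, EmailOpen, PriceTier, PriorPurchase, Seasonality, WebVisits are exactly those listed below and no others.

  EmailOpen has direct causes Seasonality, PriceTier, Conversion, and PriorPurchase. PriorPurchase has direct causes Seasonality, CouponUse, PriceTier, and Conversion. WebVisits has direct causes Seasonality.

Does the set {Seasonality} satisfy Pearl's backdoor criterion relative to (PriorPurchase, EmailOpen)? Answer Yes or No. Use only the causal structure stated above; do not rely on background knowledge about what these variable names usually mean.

No

Backdoor paths from PriorPurchase to EmailOpen (paths whose first edge points into PriorPurchase):
  P1: PriorPurchase <- PriceTier -> EmailOpen
  P2: PriorPurchase <- Conversion -> EmailOpen
  P3: PriorPurchase <- Seasonality -> EmailOpen
Condition 1 (no descendant of PriorPurchase in the set): holds — descendants of PriorPurchase are {EmailOpen}; none are in {Seasonality}.
Condition 2 (every backdoor path blocked by {Seasonality}):
  P1: open — no interior node is in the conditioning set.
  P2: open — no interior node is in the conditioning set.
  P3: blocked at fork node Seasonality ∈ conditioning set.
{Seasonality} does not satisfy the backdoor criterion.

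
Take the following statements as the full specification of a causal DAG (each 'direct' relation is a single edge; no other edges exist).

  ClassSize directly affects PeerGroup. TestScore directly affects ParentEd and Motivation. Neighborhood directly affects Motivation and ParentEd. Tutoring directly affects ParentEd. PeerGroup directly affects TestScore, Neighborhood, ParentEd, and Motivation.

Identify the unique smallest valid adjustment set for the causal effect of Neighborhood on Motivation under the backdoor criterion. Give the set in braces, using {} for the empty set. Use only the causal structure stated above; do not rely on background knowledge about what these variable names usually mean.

Variables eligible for adjustment (non-descendants of Neighborhood, excluding Neighborhood and Motivation): {ClassSize, PeerGroup, TestScore, Tutoring}.
Backdoor paths from Neighborhood to Motivation:
  P1: Neighborhood <- PeerGroup -> TestScore -> Motivation
  P2: Neighborhood <- PeerGroup -> Motivation
  P3: Neighborhood <- PeerGroup -> ParentEd <- TestScore -> Motivation
The empty set is not sufficient: P1 (Neighborhood <- PeerGroup -> TestScore -> Motivation) has no collider blocking it and no conditioned non-collider, so it is open.
Try {PeerGroup}:
  P1: blocked at fork node PeerGroup ∈ conditioning set.
  P2: blocked at fork node PeerGroup ∈ conditioning set.
  P3: blocked at fork node PeerGroup ∈ conditioning set.
{PeerGroup} contains no descendant of Neighborhood and blocks every backdoor path.
No other singleton works — e.g. {ClassSize} leaves P1 open — so {PeerGroup} is the unique smallest valid adjustment set.

{PeerGroup}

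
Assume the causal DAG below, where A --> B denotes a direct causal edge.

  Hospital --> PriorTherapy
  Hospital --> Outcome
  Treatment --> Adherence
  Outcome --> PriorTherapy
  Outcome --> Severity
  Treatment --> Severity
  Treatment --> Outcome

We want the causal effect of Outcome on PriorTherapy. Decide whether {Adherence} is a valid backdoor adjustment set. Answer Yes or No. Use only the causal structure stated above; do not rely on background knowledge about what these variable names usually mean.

Backdoor paths from Outcome to PriorTherapy (paths whose first edge points into Outcome):
  P1: Outcome <- Hospital -> PriorTherapy
Condition 1 (no descendant of Outcome in the set): holds — descendants of Outcome are {PriorTherapy, Severity}; none are in {Adherence}.
Condition 2 (every backdoor path blocked by {Adherence}):
  P1: open — no interior node is in the conditioning set.
{Adherence} does not satisfy the backdoor criterion.

No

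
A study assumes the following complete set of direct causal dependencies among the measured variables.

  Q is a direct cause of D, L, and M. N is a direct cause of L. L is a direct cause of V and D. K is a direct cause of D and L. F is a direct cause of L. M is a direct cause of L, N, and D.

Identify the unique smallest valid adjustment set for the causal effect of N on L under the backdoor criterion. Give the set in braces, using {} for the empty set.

{M}

Variables eligible for adjustment (non-descendants of N, excluding N and L): {F, K, M, Q}.
Backdoor paths from N to L:
  P1: N <- M <- Q -> L
  P2: N <- M <- Q -> D <- K -> L
  P3: N <- M <- Q -> D <- L
  P4: N <- M -> L
  P5: N <- M -> D <- Q -> L
  P6: N <- M -> D <- K -> L
  P7: N <- M -> D <- L
The empty set is not sufficient: P1 (N <- M <- Q -> L) has no collider blocking it and no conditioned non-collider, so it is open.
Try {M}:
  P1: blocked at chain node M ∈ conditioning set.
  P2: blocked at chain node M ∈ conditioning set.
  P3: blocked at chain node M ∈ conditioning set.
  P4: blocked at fork node M ∈ conditioning set.
  P5: blocked at fork node M ∈ conditioning set.
  P6: blocked at fork node M ∈ conditioning set.
  P7: blocked at fork node M ∈ conditioning set.
{M} contains no descendant of N and blocks every backdoor path.
No other singleton works — e.g. {Q} leaves P4 open — so {M} is the unique smallest valid adjustment set.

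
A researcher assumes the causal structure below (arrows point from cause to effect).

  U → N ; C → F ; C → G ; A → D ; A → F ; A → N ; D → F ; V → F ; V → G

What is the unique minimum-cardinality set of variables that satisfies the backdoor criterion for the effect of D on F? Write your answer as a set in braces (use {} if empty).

{A}

Variables eligible for adjustment (non-descendants of D, excluding D and F): {A, C, G, N, U, V}.
Backdoor paths from D to F:
  P1: D <- A -> F
The empty set is not sufficient: P1 (D <- A -> F) has no collider blocking it and no conditioned non-collider, so it is open.
Try {A}:
  P1: blocked at fork node A ∈ conditioning set.
{A} contains no descendant of D and blocks every backdoor path.
No other singleton works — e.g. {U} leaves P1 open — so {A} is the unique smallest valid adjustment set.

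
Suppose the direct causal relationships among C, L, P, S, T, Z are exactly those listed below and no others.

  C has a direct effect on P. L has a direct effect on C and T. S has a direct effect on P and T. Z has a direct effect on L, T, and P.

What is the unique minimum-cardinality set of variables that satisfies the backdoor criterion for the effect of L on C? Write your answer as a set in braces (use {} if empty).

Variables eligible for adjustment (non-descendants of L, excluding L and C): {S, Z}.
Backdoor paths from L to C:
  P1: L <- Z -> P <- C
  P2: L <- Z -> T <- S -> P <- C
Each backdoor path contains an unconditioned collider, so every path is already blocked with the empty conditioning set:
  P1: blocked at collider P (neither it nor any descendant is in the conditioning set).
  P2: blocked at collider T (neither it nor any descendant is in the conditioning set).
The empty set is therefore the unique smallest valid set.

{}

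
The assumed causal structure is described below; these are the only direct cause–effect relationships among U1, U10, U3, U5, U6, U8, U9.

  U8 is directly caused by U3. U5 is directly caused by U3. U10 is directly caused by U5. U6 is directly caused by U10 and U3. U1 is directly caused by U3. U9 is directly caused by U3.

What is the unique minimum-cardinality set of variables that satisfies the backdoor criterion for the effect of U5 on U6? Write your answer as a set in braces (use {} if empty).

Variables eligible for adjustment (non-descendants of U5, excluding U5 and U6): {U1, U3, U8, U9}.
Backdoor paths from U5 to U6:
  P1: U5 <- U3 -> U6
The empty set is not sufficient: P1 (U5 <- U3 -> U6) has no collider blocking it and no conditioned non-collider, so it is open.
Try {U3}:
  P1: blocked at fork node U3 ∈ conditioning set.
{U3} contains no descendant of U5 and blocks every backdoor path.
No other singleton works — e.g. {U9} leaves P1 open — so {U3} is the unique smallest valid adjustment set.

{U3}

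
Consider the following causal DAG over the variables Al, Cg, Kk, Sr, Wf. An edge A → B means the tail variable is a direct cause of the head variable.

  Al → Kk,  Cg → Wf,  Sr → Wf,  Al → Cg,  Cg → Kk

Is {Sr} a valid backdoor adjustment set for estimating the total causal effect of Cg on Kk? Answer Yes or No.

Backdoor paths from Cg to Kk (paths whose first edge points into Cg):
  P1: Cg <- Al -> Kk
Condition 1 (no descendant of Cg in the set): holds — descendants of Cg are {Kk, Wf}; none are in {Sr}.
Condition 2 (every backdoor path blocked by {Sr}):
  P1: open — no interior node is in the conditioning set.
{Sr} does not satisfy the backdoor criterion.

No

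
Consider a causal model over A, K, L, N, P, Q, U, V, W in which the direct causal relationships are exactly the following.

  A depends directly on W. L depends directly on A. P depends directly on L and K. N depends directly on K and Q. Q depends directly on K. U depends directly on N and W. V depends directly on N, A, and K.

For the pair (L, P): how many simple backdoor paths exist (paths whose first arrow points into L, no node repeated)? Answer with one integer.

A backdoor path from L to P is any simple undirected path whose first edge points into L (i.e. leaves L via a parent).
Parents of L: {A}.
Enumerating:
  P1: L <- A <- W -> U <- N <- K -> P
  P2: L <- A <- W -> U <- N <- Q <- K -> P
  P3: L <- A <- W -> U <- N -> V <- K -> P
  P4: L <- A -> V <- K -> P
  P5: L <- A -> V <- N <- K -> P
  P6: L <- A -> V <- N <- Q <- K -> P
That exhausts the simple backdoor paths. Count: 6.

6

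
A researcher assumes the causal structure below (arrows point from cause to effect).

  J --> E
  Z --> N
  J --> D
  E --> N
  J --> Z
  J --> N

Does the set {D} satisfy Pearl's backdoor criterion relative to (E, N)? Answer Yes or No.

No

Backdoor paths from E to N (paths whose first edge points into E):
  P1: E <- J -> Z -> N
  P2: E <- J -> N
Condition 1 (no descendant of E in the set): holds — descendants of E are {N}; none are in {D}.
Condition 2 (every backdoor path blocked by {D}):
  P1: open — no interior node is in the conditioning set.
  P2: open — no interior node is in the conditioning set.
{D} does not satisfy the backdoor criterion.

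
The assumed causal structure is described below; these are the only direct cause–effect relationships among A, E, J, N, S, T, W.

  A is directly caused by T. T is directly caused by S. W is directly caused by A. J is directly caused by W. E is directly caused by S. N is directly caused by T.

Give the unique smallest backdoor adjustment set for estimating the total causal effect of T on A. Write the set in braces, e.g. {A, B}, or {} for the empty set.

{}

Variables eligible for adjustment (non-descendants of T, excluding T and A): {E, S}.
Backdoor paths from T to A:
  (none)
With no backdoor paths the empty set already satisfies the criterion, and it is trivially minimal.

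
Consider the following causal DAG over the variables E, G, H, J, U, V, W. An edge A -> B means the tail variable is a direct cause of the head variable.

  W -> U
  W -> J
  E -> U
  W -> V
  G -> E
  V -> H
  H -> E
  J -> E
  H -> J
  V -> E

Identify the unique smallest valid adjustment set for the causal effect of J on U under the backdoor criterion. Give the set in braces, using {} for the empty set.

{H, W}

Variables eligible for adjustment (non-descendants of J, excluding J and U): {G, H, V, W}.
Backdoor paths from J to U:
  P1: J <- W -> V -> H -> E -> U
  P2: J <- W -> V -> E -> U
  P3: J <- W -> U
  P4: J <- H <- V <- W -> U
  P5: J <- H <- V -> E -> U
  P6: J <- H -> E <- V <- W -> U
  P7: J <- H -> E -> U
The empty set is not sufficient: P1 (J <- W -> V -> H -> E -> U) has no collider blocking it and no conditioned non-collider, so it is open.
Try {H, W}:
  P1: blocked at fork node W ∈ conditioning set.
  P2: blocked at fork node W ∈ conditioning set.
  P3: blocked at fork node W ∈ conditioning set.
  P4: blocked at chain node H ∈ conditioning set.
  P5: blocked at chain node H ∈ conditioning set.
  P6: blocked at fork node H ∈ conditioning set.
  P7: blocked at fork node H ∈ conditioning set.
{H, W} contains no descendant of J and blocks every backdoor path.
Every element of {H, W} is needed (dropping H leaves P5 open; dropping W leaves P2 open), so no proper subset is valid.
Among all size-2 subsets of the eligible variables, only {H, W} blocks every backdoor path, so it is the unique smallest valid adjustment set.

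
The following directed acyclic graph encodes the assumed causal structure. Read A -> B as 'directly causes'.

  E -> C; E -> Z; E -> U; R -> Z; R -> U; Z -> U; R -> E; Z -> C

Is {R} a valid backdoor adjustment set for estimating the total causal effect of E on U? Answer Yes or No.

Yes

Backdoor paths from E to U (paths whose first edge points into E):
  P1: E <- R -> Z -> U
  P2: E <- R -> U
Condition 1 (no descendant of E in the set): holds — descendants of E are {C, U, Z}; none are in {R}.
Condition 2 (every backdoor path blocked by {R}):
  P1: blocked at fork node R ∈ conditioning set.
  P2: blocked at fork node R ∈ conditioning set.
{R} satisfies the backdoor criterion.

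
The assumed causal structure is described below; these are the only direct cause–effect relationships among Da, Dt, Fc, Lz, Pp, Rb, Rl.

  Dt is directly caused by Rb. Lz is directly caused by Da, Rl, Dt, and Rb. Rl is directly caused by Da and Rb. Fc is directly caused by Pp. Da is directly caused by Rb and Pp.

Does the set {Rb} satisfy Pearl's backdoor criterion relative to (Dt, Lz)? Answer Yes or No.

Yes

Backdoor paths from Dt to Lz (paths whose first edge points into Dt):
  P1: Dt <- Rb -> Da -> Rl -> Lz
  P2: Dt <- Rb -> Da -> Lz
  P3: Dt <- Rb -> Rl <- Da -> Lz
  P4: Dt <- Rb -> Rl -> Lz
  P5: Dt <- Rb -> Lz
Condition 1 (no descendant of Dt in the set): holds — descendants of Dt are {Lz}; none are in {Rb}.
Condition 2 (every backdoor path blocked by {Rb}):
  P1: blocked at fork node Rb ∈ conditioning set.
  P2: blocked at fork node Rb ∈ conditioning set.
  P3: blocked at fork node Rb ∈ conditioning set.
  P4: blocked at fork node Rb ∈ conditioning set.
  P5: blocked at fork node Rb ∈ conditioning set.
{Rb} satisfies the backdoor criterion.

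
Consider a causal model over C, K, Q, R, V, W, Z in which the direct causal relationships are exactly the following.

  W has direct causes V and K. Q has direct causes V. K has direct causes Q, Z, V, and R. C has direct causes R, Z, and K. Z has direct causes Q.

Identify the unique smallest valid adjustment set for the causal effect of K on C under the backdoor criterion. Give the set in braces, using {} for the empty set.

Variables eligible for adjustment (non-descendants of K, excluding K and C): {Q, R, V, Z}.
Backdoor paths from K to C:
  P1: K <- V -> Q -> Z -> C
  P2: K <- R -> C
  P3: K <- Q -> Z -> C
  P4: K <- Z -> C
The empty set is not sufficient: P1 (K <- V -> Q -> Z -> C) has no collider blocking it and no conditioned non-collider, so it is open.
Try {R, Z}:
  P1: blocked at chain node Z ∈ conditioning set.
  P2: blocked at fork node R ∈ conditioning set.
  P3: blocked at chain node Z ∈ conditioning set.
  P4: blocked at fork node Z ∈ conditioning set.
{R, Z} contains no descendant of K and blocks every backdoor path.
Every element of {R, Z} is needed (dropping R leaves P2 open; dropping Z leaves P1 open), so no proper subset is valid.
Among all size-2 subsets of the eligible variables, only {R, Z} blocks every backdoor path, so it is the unique smallest valid adjustment set.

{R, Z}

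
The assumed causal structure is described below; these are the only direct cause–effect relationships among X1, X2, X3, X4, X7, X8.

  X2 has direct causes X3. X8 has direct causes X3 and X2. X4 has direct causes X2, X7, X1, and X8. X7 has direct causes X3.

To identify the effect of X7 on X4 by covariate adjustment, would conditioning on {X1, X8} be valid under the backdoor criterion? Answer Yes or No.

No

Backdoor paths from X7 to X4 (paths whose first edge points into X7):
  P1: X7 <- X3 -> X2 -> X8 -> X4
  P2: X7 <- X3 -> X2 -> X4
  P3: X7 <- X3 -> X8 <- X2 -> X4
  P4: X7 <- X3 -> X8 -> X4
Condition 1 (no descendant of X7 in the set): holds — descendants of X7 are {X4}; none are in {X1, X8}.
Condition 2 (every backdoor path blocked by {X1, X8}):
  P1: blocked at chain node X8 ∈ conditioning set.
  P2: open — no interior node is in the conditioning set.
  P3: open — collider(s) X8 are conditioned on (or have a conditioned descendant) and no non-collider on the path is in the set.
  P4: blocked at chain node X8 ∈ conditioning set.
{X1, X8} does not satisfy the backdoor criterion.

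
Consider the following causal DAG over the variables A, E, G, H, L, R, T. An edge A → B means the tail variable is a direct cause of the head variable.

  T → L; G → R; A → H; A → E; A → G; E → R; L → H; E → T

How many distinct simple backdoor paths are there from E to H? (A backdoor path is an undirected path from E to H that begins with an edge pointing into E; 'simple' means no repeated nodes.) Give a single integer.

1

A backdoor path from E to H is any simple undirected path whose first edge points into E (i.e. leaves E via a parent).
Parents of E: {A}.
Enumerating:
  P1: E <- A -> H
That exhausts the simple backdoor paths. Count: 1.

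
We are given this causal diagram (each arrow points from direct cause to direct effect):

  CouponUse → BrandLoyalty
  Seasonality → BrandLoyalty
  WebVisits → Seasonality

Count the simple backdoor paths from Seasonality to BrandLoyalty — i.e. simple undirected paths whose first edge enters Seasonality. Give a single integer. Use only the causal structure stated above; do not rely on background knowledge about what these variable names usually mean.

A backdoor path from Seasonality to BrandLoyalty is any simple undirected path whose first edge points into Seasonality (i.e. leaves Seasonality via a parent).
Parents of Seasonality: {WebVisits}.
No simple path from any parent of Seasonality reaches BrandLoyalty without revisiting Seasonality, so there are no backdoor paths.

0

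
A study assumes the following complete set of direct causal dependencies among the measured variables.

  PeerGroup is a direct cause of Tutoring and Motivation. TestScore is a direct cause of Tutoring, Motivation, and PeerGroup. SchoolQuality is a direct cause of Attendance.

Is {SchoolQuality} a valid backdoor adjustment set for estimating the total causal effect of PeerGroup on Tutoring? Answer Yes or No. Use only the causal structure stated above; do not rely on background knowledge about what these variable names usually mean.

Backdoor paths from PeerGroup to Tutoring (paths whose first edge points into PeerGroup):
  P1: PeerGroup <- TestScore -> Tutoring
Condition 1 (no descendant of PeerGroup in the set): holds — descendants of PeerGroup are {Motivation, Tutoring}; none are in {SchoolQuality}.
Condition 2 (every backdoor path blocked by {SchoolQuality}):
  P1: open — no interior node is in the conditioning set.
{SchoolQuality} does not satisfy the backdoor criterion.

No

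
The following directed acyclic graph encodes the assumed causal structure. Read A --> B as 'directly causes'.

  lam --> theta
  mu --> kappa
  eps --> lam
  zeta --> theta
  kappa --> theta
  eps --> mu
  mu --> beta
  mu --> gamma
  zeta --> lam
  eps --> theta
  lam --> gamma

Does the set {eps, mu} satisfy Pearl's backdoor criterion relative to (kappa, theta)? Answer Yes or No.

Backdoor paths from kappa to theta (paths whose first edge points into kappa):
  P1: kappa <- mu <- eps -> lam <- zeta -> theta
  P2: kappa <- mu <- eps -> lam -> theta
  P3: kappa <- mu <- eps -> theta
  P4: kappa <- mu -> gamma <- lam <- eps -> theta
  P5: kappa <- mu -> gamma <- lam <- zeta -> theta
  P6: kappa <- mu -> gamma <- lam -> theta
Condition 1 (no descendant of kappa in the set): holds — descendants of kappa are {theta}; none are in {eps, mu}.
Condition 2 (every backdoor path blocked by {eps, mu}):
  P1: blocked at chain node mu ∈ conditioning set.
  P2: blocked at chain node mu ∈ conditioning set.
  P3: blocked at chain node mu ∈ conditioning set.
  P4: blocked at fork node mu ∈ conditioning set.
  P5: blocked at fork node mu ∈ conditioning set.
  P6: blocked at fork node mu ∈ conditioning set.
{eps, mu} satisfies the backdoor criterion.

Yes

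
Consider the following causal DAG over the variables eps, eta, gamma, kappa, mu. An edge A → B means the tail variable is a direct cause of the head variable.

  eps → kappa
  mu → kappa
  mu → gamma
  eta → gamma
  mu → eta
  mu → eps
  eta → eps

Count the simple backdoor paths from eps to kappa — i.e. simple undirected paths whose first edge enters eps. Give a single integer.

A backdoor path from eps to kappa is any simple undirected path whose first edge points into eps (i.e. leaves eps via a parent).
Parents of eps: {eta, mu}.
Enumerating:
  P1: eps <- mu -> kappa
  P2: eps <- eta <- mu -> kappa
  P3: eps <- eta -> gamma <- mu -> kappa
That exhausts the simple backdoor paths. Count: 3.

3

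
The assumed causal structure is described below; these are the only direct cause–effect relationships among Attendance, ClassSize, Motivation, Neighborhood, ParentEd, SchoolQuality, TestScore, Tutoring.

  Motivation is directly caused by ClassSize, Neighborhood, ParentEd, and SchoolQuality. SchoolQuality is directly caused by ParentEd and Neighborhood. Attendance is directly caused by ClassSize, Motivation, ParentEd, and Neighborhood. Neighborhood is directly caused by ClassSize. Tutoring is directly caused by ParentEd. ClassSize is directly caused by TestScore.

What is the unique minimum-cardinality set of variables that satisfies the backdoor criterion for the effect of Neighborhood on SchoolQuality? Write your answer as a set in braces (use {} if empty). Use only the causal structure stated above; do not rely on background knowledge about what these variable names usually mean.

{}

Variables eligible for adjustment (non-descendants of Neighborhood, excluding Neighborhood and SchoolQuality): {ClassSize, ParentEd, TestScore, Tutoring}.
Backdoor paths from Neighborhood to SchoolQuality:
  P1: Neighborhood <- ClassSize -> Motivation <- ParentEd -> SchoolQuality
  P2: Neighborhood <- ClassSize -> Motivation <- SchoolQuality
  P3: Neighborhood <- ClassSize -> Motivation -> Attendance <- ParentEd -> SchoolQuality
  P4: Neighborhood <- ClassSize -> Attendance <- ParentEd -> SchoolQuality
  P5: Neighborhood <- ClassSize -> Attendance <- ParentEd -> Motivation <- SchoolQuality
  P6: Neighborhood <- ClassSize -> Attendance <- Motivation <- ParentEd -> SchoolQuality
  P7: Neighborhood <- ClassSize -> Attendance <- Motivation <- SchoolQuality
Each backdoor path contains an unconditioned collider, so every path is already blocked with the empty conditioning set:
  P1: blocked at collider Motivation (neither it nor any descendant is in the conditioning set).
  P2: blocked at collider Motivation (neither it nor any descendant is in the conditioning set).
  P3: blocked at collider Attendance (neither it nor any descendant is in the conditioning set).
  P4: blocked at collider Attendance (neither it nor any descendant is in the conditioning set).
  P5: blocked at collider Attendance (neither it nor any descendant is in the conditioning set).
  P6: blocked at collider Attendance (neither it nor any descendant is in the conditioning set).
  P7: blocked at collider Attendance (neither it nor any descendant is in the conditioning set).
The empty set is therefore the unique smallest valid set.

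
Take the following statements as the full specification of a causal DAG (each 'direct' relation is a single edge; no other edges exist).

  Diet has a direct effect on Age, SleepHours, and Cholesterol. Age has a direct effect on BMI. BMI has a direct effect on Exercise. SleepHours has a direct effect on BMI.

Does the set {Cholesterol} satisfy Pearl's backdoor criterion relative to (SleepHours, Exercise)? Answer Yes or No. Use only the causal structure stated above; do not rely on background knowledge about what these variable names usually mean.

Backdoor paths from SleepHours to Exercise (paths whose first edge points into SleepHours):
  P1: SleepHours <- Diet -> Age -> BMI -> Exercise
Condition 1 (no descendant of SleepHours in the set): holds — descendants of SleepHours are {BMI, Exercise}; none are in {Cholesterol}.
Condition 2 (every backdoor path blocked by {Cholesterol}):
  P1: open — no interior node is in the conditioning set.
{Cholesterol} does not satisfy the backdoor criterion.

No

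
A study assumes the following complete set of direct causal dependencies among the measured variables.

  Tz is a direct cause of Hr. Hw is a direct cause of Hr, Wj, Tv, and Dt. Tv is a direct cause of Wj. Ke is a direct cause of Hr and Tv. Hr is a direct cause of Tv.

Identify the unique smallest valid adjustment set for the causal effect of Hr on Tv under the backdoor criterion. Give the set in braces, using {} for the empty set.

Variables eligible for adjustment (non-descendants of Hr, excluding Hr and Tv): {Dt, Hw, Ke, Tz}.
Backdoor paths from Hr to Tv:
  P1: Hr <- Hw -> Tv
  P2: Hr <- Hw -> Wj <- Tv
  P3: Hr <- Ke -> Tv
The empty set is not sufficient: P1 (Hr <- Hw -> Tv) has no collider blocking it and no conditioned non-collider, so it is open.
Try {Hw, Ke}:
  P1: blocked at fork node Hw ∈ conditioning set.
  P2: blocked at fork node Hw ∈ conditioning set.
  P3: blocked at fork node Ke ∈ conditioning set.
{Hw, Ke} contains no descendant of Hr and blocks every backdoor path.
Every element of {Hw, Ke} is needed (dropping Hw leaves P1 open; dropping Ke leaves P3 open), so no proper subset is valid.
Among all size-2 subsets of the eligible variables, only {Hw, Ke} blocks every backdoor path, so it is the unique smallest valid adjustment set.

{Hw, Ke}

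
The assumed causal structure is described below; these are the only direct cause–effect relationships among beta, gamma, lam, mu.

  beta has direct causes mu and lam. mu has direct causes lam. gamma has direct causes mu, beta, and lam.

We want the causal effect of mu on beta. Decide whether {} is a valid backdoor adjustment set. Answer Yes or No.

Backdoor paths from mu to beta (paths whose first edge points into mu):
  P1: mu <- lam -> beta
  P2: mu <- lam -> gamma <- beta
Condition 1 (no descendant of mu in the set): holds — descendants of mu are {beta, gamma}; none are in {}.
Condition 2 (every backdoor path blocked by {}):
  P1: open — no interior node is in the conditioning set.
  P2: blocked at collider gamma (neither it nor any descendant is in the conditioning set).
{} does not satisfy the backdoor criterion.

No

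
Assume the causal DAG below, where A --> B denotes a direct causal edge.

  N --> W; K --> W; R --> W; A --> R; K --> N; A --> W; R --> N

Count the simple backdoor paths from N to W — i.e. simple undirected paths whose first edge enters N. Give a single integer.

A backdoor path from N to W is any simple undirected path whose first edge points into N (i.e. leaves N via a parent).
Parents of N: {K, R}.
Enumerating:
  P1: N <- K -> W
  P2: N <- R <- A -> W
  P3: N <- R -> W
That exhausts the simple backdoor paths. Count: 3.

3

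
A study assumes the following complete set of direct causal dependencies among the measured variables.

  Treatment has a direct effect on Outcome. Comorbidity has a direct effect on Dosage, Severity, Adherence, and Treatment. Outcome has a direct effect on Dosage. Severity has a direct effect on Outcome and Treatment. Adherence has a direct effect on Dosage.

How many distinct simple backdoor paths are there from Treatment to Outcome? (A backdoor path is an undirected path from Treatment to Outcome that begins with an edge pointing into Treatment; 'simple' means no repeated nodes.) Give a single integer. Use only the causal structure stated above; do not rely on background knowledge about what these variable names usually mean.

6

A backdoor path from Treatment to Outcome is any simple undirected path whose first edge points into Treatment (i.e. leaves Treatment via a parent).
Parents of Treatment: {Comorbidity, Severity}.
Enumerating:
  P1: Treatment <- Comorbidity -> Severity -> Outcome
  P2: Treatment <- Comorbidity -> Adherence -> Dosage <- Outcome
  P3: Treatment <- Comorbidity -> Dosage <- Outcome
  P4: Treatment <- Severity <- Comorbidity -> Adherence -> Dosage <- Outcome
  P5: Treatment <- Severity <- Comorbidity -> Dosage <- Outcome
  P6: Treatment <- Severity -> Outcome
That exhausts the simple backdoor paths. Count: 6.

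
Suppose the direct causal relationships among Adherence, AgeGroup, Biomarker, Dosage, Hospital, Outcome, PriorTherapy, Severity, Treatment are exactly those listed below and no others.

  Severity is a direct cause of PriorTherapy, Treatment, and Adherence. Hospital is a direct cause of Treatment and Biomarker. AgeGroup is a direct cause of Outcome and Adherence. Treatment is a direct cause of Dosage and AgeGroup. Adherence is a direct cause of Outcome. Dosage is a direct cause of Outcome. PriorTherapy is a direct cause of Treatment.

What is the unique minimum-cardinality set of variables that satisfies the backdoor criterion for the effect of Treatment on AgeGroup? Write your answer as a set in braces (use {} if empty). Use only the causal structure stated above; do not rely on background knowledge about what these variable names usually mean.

{}

Variables eligible for adjustment (non-descendants of Treatment, excluding Treatment and AgeGroup): {Biomarker, Hospital, PriorTherapy, Severity}.
Backdoor paths from Treatment to AgeGroup:
  P1: Treatment <- Severity -> Adherence <- AgeGroup
  P2: Treatment <- Severity -> Adherence -> Outcome <- AgeGroup
  P3: Treatment <- PriorTherapy <- Severity -> Adherence <- AgeGroup
  P4: Treatment <- PriorTherapy <- Severity -> Adherence -> Outcome <- AgeGroup
Each backdoor path contains an unconditioned collider, so every path is already blocked with the empty conditioning set:
  P1: blocked at collider Adherence (neither it nor any descendant is in the conditioning set).
  P2: blocked at collider Outcome (neither it nor any descendant is in the conditioning set).
  P3: blocked at collider Adherence (neither it nor any descendant is in the conditioning set).
  P4: blocked at collider Outcome (neither it nor any descendant is in the conditioning set).
The empty set is therefore the unique smallest valid set.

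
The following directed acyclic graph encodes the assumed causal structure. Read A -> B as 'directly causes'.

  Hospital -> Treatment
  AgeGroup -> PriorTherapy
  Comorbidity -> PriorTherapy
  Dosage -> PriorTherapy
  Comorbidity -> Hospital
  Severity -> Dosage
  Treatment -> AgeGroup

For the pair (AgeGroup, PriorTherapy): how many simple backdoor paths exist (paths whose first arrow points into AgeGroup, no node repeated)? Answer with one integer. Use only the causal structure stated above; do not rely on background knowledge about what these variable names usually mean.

1

A backdoor path from AgeGroup to PriorTherapy is any simple undirected path whose first edge points into AgeGroup (i.e. leaves AgeGroup via a parent).
Parents of AgeGroup: {Treatment}.
Enumerating:
  P1: AgeGroup <- Treatment <- Hospital <- Comorbidity -> PriorTherapy
That exhausts the simple backdoor paths. Count: 1.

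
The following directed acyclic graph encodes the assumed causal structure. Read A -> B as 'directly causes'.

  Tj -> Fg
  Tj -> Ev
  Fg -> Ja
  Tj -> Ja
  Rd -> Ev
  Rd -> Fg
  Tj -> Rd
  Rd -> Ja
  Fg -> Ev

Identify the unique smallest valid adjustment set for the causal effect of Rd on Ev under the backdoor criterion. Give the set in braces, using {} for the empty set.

Variables eligible for adjustment (non-descendants of Rd, excluding Rd and Ev): {Tj}.
Backdoor paths from Rd to Ev:
  P1: Rd <- Tj -> Fg -> Ev
  P2: Rd <- Tj -> Ja <- Fg -> Ev
  P3: Rd <- Tj -> Ev
The empty set is not sufficient: P1 (Rd <- Tj -> Fg -> Ev) has no collider blocking it and no conditioned non-collider, so it is open.
Try {Tj}:
  P1: blocked at fork node Tj ∈ conditioning set.
  P2: blocked at fork node Tj ∈ conditioning set.
  P3: blocked at fork node Tj ∈ conditioning set.
{Tj} contains no descendant of Rd and blocks every backdoor path.
{Tj} is the unique smallest valid adjustment set.

{Tj}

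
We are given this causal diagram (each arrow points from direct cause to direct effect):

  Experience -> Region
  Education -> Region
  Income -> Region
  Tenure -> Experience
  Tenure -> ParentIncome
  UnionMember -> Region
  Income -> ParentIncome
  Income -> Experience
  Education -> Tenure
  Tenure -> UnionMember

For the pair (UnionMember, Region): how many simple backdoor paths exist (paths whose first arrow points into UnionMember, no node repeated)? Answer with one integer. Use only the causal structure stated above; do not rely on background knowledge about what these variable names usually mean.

A backdoor path from UnionMember to Region is any simple undirected path whose first edge points into UnionMember (i.e. leaves UnionMember via a parent).
Parents of UnionMember: {Tenure}.
Enumerating:
  P1: UnionMember <- Tenure <- Education -> Region
  P2: UnionMember <- Tenure -> Experience <- Income -> Region
  P3: UnionMember <- Tenure -> Experience -> Region
  P4: UnionMember <- Tenure -> ParentIncome <- Income -> Experience -> Region
  P5: UnionMember <- Tenure -> ParentIncome <- Income -> Region
That exhausts the simple backdoor paths. Count: 5.

5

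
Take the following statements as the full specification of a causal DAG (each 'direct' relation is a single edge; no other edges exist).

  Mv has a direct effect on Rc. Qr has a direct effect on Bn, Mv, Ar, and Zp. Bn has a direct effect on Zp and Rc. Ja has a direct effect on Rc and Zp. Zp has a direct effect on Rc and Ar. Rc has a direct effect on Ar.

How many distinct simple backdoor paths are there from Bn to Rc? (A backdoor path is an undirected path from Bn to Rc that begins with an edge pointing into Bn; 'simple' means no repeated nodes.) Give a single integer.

A backdoor path from Bn to Rc is any simple undirected path whose first edge points into Bn (i.e. leaves Bn via a parent).
Parents of Bn: {Qr}.
Enumerating:
  P1: Bn <- Qr -> Mv -> Rc
  P2: Bn <- Qr -> Zp <- Ja -> Rc
  P3: Bn <- Qr -> Zp -> Rc
  P4: Bn <- Qr -> Zp -> Ar <- Rc
  P5: Bn <- Qr -> Ar <- Zp <- Ja -> Rc
  P6: Bn <- Qr -> Ar <- Zp -> Rc
  P7: Bn <- Qr -> Ar <- Rc
That exhausts the simple backdoor paths. Count: 7.

7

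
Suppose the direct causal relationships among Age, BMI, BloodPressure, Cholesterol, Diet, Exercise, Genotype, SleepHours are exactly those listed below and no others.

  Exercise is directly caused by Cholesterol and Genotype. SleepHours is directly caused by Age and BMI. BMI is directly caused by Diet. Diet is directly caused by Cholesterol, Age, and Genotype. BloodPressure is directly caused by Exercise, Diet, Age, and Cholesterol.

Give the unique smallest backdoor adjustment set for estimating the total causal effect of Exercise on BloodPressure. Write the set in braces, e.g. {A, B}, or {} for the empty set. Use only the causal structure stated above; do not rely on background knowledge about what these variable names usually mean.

Variables eligible for adjustment (non-descendants of Exercise, excluding Exercise and BloodPressure): {Age, BMI, Cholesterol, Diet, Genotype, SleepHours}.
Backdoor paths from Exercise to BloodPressure:
  P1: Exercise <- Genotype -> Diet <- Age -> BloodPressure
  P2: Exercise <- Genotype -> Diet <- Cholesterol -> BloodPressure
  P3: Exercise <- Genotype -> Diet -> BMI -> SleepHours <- Age -> BloodPressure
  P4: Exercise <- Genotype -> Diet -> BloodPressure
  P5: Exercise <- Cholesterol -> Diet <- Age -> BloodPressure
  P6: Exercise <- Cholesterol -> Diet -> BMI -> SleepHours <- Age -> BloodPressure
  P7: Exercise <- Cholesterol -> Diet -> BloodPressure
  P8: Exercise <- Cholesterol -> BloodPressure
The empty set is not sufficient: P4 (Exercise <- Genotype -> Diet -> BloodPressure) has no collider blocking it and no conditioned non-collider, so it is open.
Try {Cholesterol, Genotype}:
  P1: blocked at fork node Genotype ∈ conditioning set.
  P2: blocked at fork node Genotype ∈ conditioning set.
  P3: blocked at fork node Genotype ∈ conditioning set.
  P4: blocked at fork node Genotype ∈ conditioning set.
  P5: blocked at fork node Cholesterol ∈ conditioning set.
  P6: blocked at fork node Cholesterol ∈ conditioning set.
  P7: blocked at fork node Cholesterol ∈ conditioning set.
  P8: blocked at fork node Cholesterol ∈ conditioning set.
{Cholesterol, Genotype} contains no descendant of Exercise and blocks every backdoor path.
Every element of {Cholesterol, Genotype} is needed (dropping Cholesterol leaves P7 open; dropping Genotype leaves P4 open), so no proper subset is valid.
Among all size-2 subsets of the eligible variables, only {Cholesterol, Genotype} blocks every backdoor path, so it is the unique smallest valid adjustment set.

{Cholesterol, Genotype}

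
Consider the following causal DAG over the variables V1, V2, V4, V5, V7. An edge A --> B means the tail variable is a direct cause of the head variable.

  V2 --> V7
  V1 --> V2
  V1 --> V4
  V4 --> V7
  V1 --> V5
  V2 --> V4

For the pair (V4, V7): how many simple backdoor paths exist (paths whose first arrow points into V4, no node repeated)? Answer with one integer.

A backdoor path from V4 to V7 is any simple undirected path whose first edge points into V4 (i.e. leaves V4 via a parent).
Parents of V4: {V1, V2}.
Enumerating:
  P1: V4 <- V1 -> V2 -> V7
  P2: V4 <- V2 -> V7
That exhausts the simple backdoor paths. Count: 2.

2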